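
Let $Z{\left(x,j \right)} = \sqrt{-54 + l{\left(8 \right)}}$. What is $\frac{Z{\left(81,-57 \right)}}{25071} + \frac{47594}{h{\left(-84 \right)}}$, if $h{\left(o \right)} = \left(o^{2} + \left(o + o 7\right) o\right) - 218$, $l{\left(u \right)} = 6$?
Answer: $\frac{23797}{31643} + \frac{4 i \sqrt{3}}{25071} \approx 0.75205 + 0.00027634 i$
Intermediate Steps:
$Z{\left(x,j \right)} = 4 i \sqrt{3}$ ($Z{\left(x,j \right)} = \sqrt{-54 + 6} = \sqrt{-48} = 4 i \sqrt{3}$)
$h{\left(o \right)} = -218 + 9 o^{2}$ ($h{\left(o \right)} = \left(o^{2} + \left(o + 7 o\right) o\right) - 218 = \left(o^{2} + 8 o o\right) - 218 = \left(o^{2} + 8 o^{2}\right) - 218 = 9 o^{2} - 218 = -218 + 9 o^{2}$)
$\frac{Z{\left(81,-57 \right)}}{25071} + \frac{47594}{h{\left(-84 \right)}} = \frac{4 i \sqrt{3}}{25071} + \frac{47594}{-218 + 9 \left(-84\right)^{2}} = 4 i \sqrt{3} \cdot \frac{1}{25071} + \frac{47594}{-218 + 9 \cdot 7056} = \frac{4 i \sqrt{3}}{25071} + \frac{47594}{-218 + 63504} = \frac{4 i \sqrt{3}}{25071} + \frac{47594}{63286} = \frac{4 i \sqrt{3}}{25071} + 47594 \cdot \frac{1}{63286} = \frac{4 i \sqrt{3}}{25071} + \frac{23797}{31643} = \frac{23797}{31643} + \frac{4 i \sqrt{3}}{25071}$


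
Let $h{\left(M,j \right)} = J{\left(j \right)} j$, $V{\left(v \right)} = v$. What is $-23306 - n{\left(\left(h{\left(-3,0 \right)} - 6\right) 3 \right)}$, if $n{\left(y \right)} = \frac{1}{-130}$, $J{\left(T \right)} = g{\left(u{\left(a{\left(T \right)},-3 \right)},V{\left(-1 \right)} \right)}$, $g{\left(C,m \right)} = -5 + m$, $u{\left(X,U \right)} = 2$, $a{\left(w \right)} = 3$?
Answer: $- \frac{3029779}{130} \approx -23306.0$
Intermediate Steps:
$J{\left(T \right)} = -6$ ($J{\left(T \right)} = -5 - 1 = -6$)
$h{\left(M,j \right)} = - 6 j$
$n{\left(y \right)} = - \frac{1}{130}$
$-23306 - n{\left(\left(h{\left(-3,0 \right)} - 6\right) 3 \right)} = -23306 - - \frac{1}{130} = -23306 + \frac{1}{130} = - \frac{3029779}{130}$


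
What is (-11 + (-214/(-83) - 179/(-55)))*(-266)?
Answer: 6274408/4565 ≈ 1374.5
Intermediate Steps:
(-11 + (-214/(-83) - 179/(-55)))*(-266) = (-11 + (-214*(-1/83) - 179*(-1/55)))*(-266) = (-11 + (214/83 + 179/55))*(-266) = (-11 + 26627/4565)*(-266) = -23588/4565*(-266) = 6274408/4565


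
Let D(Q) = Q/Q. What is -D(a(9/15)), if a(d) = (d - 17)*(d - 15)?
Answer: -1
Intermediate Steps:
a(d) = (-17 + d)*(-15 + d)
D(Q) = 1
-D(a(9/15)) = -1*1 = -1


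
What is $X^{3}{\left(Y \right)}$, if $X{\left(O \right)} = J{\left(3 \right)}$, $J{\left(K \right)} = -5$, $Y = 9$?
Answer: $-125$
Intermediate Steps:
$X{\left(O \right)} = -5$
$X^{3}{\left(Y \right)} = \left(-5\right)^{3} = -125$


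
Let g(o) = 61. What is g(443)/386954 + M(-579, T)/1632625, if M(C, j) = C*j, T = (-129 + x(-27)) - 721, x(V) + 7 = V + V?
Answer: 204205829551/631750774250 ≈ 0.32324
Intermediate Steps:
x(V) = -7 + 2*V (x(V) = -7 + (V + V) = -7 + 2*V)
T = -911 (T = (-129 + (-7 + 2*(-27))) - 721 = (-129 + (-7 - 54)) - 721 = (-129 - 61) - 721 = -190 - 721 = -911)
g(443)/386954 + M(-579, T)/1632625 = 61/386954 - 579*(-911)/1632625 = 61*(1/386954) + 527469*(1/1632625) = 61/386954 + 527469/1632625 = 204205829551/631750774250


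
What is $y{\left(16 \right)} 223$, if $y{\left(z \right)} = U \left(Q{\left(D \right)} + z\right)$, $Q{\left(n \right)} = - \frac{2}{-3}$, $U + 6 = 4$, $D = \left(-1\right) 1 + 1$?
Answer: $- \frac{22300}{3} \approx -7433.3$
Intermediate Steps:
$D = 0$ ($D = -1 + 1 = 0$)
$U = -2$ ($U = -6 + 4 = -2$)
$Q{\left(n \right)} = \frac{2}{3}$ ($Q{\left(n \right)} = \left(-2\right) \left(- \frac{1}{3}\right) = \frac{2}{3}$)
$y{\left(z \right)} = - \frac{4}{3} - 2 z$ ($y{\left(z \right)} = - 2 \left(\frac{2}{3} + z\right) = - \frac{4}{3} - 2 z$)
$y{\left(16 \right)} 223 = \left(- \frac{4}{3} - 32\right) 223 = \left(- \frac{100}{3}\right) 223 = - \frac{22300}{3}$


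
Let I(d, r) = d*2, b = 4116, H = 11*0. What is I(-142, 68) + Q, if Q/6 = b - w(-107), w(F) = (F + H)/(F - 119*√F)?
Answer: 58051629/2378 + 119*I*√107/2378 ≈ 24412.0 + 0.51764*I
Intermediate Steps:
H = 0
w(F) = F/(F - 119*√F) (w(F) = (F + 0)/(F - 119*√F) = F/(F - 119*√F))
I(d, r) = 2*d
Q = 24696 + 642/(-107 - 119*I*√107) (Q = 6*(4116 - (-107)/(-107 - 119*I*√107)) = 6*(4116 + 107/(-107 - 119*I*√107)) = 24696 + 642/(-107 - 119*I*√107) ≈ 24696.0 + 0.51764*I)
I(-142, 68) + Q = 2*(-142) + (58726981/2378 + 119*I*√107/2378) = -284 + (58726981/2378 + 119*I*√107/2378) = 58051629/2378 + 119*I*√107/2378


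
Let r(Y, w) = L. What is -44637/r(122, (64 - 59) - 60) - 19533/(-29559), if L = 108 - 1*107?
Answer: -439801850/9853 ≈ -44636.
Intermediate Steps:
L = 1 (L = 108 - 107 = 1)
r(Y, w) = 1
-44637/r(122, (64 - 59) - 60) - 19533/(-29559) = -44637/1 - 19533/(-29559) = -44637*1 - 19533*(-1/29559) = -44637 + 6511/9853 = -439801850/9853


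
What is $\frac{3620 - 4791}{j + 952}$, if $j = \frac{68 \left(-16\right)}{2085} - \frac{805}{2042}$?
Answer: $- \frac{4985614470}{4049306519} \approx -1.2312$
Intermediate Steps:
$j = - \frac{3900121}{4257570}$ ($j = \left(-1088\right) \frac{1}{2085} - \frac{805}{2042} = - \frac{1088}{2085} - \frac{805}{2042} = - \frac{3900121}{4257570} \approx -0.91604$)
$\frac{3620 - 4791}{j + 952} = \frac{3620 - 4791}{- \frac{3900121}{4257570} + 952} = - \frac{1171}{\frac{4049306519}{4257570}} = \left(-1171\right) \frac{4257570}{4049306519} = - \frac{4985614470}{4049306519}$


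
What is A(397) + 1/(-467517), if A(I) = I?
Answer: 185604248/467517 ≈ 397.00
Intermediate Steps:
A(397) + 1/(-467517) = 397 + 1/(-467517) = 397 - 1/467517 = 185604248/467517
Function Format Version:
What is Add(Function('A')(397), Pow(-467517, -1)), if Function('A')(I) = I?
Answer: Rational(185604248, 467517) ≈ 397.00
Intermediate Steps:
Add(Function('A')(397), Pow(-467517, -1)) = Add(397, Pow(-467517, -1)) = Add(397, Rational(-1, 467517)) = Rational(185604248, 467517)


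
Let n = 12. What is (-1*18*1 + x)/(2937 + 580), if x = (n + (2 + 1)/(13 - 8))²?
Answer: 3519/87925 ≈ 0.040023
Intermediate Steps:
x = 3969/25 (x = (12 + (2 + 1)/(13 - 8))² = (12 + 3/5)² = (12 + 3*(⅕))² = (12 + ⅗)² = (63/5)² = 3969/25 ≈ 158.76)
(-1*18*1 + x)/(2937 + 580) = (-1*18*1 + 3969/25)/(2937 + 580) = (-18*1 + 3969/25)/3517 = (-18 + 3969/25)*(1/3517) = (3519/25)*(1/3517) = 3519/87925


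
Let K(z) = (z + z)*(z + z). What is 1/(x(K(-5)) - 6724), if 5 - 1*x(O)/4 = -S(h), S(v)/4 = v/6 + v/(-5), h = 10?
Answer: -3/20128 ≈ -0.00014905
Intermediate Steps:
K(z) = 4*z² (K(z) = (2*z)*(2*z) = 4*z²)
S(v) = -2*v/15 (S(v) = 4*(v/6 + v/(-5)) = 4*(v*(⅙) + v*(-⅕)) = 4*(v/6 - v/5) = 4*(-v/30) = -2*v/15)
x(O) = 44/3 (x(O) = 20 - (-4)*(-2/15*10) = 20 - (-4)*(-4)/3 = 20 - 4*4/3 = 20 - 16/3 = 44/3)
1/(x(K(-5)) - 6724) = 1/(44/3 - 6724) = 1/(-20128/3) = -3/20128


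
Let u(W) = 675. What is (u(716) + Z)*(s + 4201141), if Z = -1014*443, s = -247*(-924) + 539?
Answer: -1986933345516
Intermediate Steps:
s = 228767 (s = 228228 + 539 = 228767)
Z = -449202
(u(716) + Z)*(s + 4201141) = (675 - 449202)*(228767 + 4201141) = -448527*4429908 = -1986933345516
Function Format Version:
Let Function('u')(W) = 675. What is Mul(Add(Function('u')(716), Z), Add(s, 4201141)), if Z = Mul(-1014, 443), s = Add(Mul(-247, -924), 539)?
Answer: -1986933345516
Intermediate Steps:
s = 228767 (s = Add(228228, 539) = 228767)
Z = -449202
Mul(Add(Function('u')(716), Z), Add(s, 4201141)) = Mul(Add(675, -449202), Add(228767, 4201141)) = Mul(-448527, 4429908) = -1986933345516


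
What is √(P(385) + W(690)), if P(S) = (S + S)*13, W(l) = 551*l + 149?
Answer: √390349 ≈ 624.78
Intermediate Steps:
W(l) = 149 + 551*l
P(S) = 26*S (P(S) = (2*S)*13 = 26*S)
√(P(385) + W(690)) = √(26*385 + (149 + 551*690)) = √(10010 + (149 + 380190)) = √(10010 + 380339) = √390349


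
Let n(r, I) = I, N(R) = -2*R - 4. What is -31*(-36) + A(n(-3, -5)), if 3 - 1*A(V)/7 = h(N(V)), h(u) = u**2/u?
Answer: 1095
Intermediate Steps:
N(R) = -4 - 2*R
h(u) = u
A(V) = 49 + 14*V (A(V) = 21 - 7*(-4 - 2*V) = 21 + (28 + 14*V) = 49 + 14*V)
-31*(-36) + A(n(-3, -5)) = -31*(-36) + (49 + 14*(-5)) = 1116 + (49 - 70) = 1116 - 21 = 1095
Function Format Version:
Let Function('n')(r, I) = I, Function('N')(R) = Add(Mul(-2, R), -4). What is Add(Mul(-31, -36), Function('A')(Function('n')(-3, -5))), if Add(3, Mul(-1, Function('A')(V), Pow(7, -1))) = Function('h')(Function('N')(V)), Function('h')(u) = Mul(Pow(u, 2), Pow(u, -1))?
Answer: 1095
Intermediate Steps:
Function('N')(R) = Add(-4, Mul(-2, R))
Function('h')(u) = u
Function('A')(V) = Add(49, Mul(14, V)) (Function('A')(V) = Add(21, Mul(-7, Add(-4, Mul(-2, V)))) = Add(21, Add(28, Mul(14, V))) = Add(49, Mul(14, V)))
Add(Mul(-31, -36), Function('A')(Function('n')(-3, -5))) = Add(Mul(-31, -36), Add(49, Mul(14, -5))) = Add(1116, Add(49, -70)) = Add(1116, -21) = 1095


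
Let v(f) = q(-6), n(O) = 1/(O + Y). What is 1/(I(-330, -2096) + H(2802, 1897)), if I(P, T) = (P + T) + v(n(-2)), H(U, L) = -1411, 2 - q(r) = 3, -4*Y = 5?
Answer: -1/3838 ≈ -0.00026055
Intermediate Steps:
Y = -5/4 (Y = -¼*5 = -5/4 ≈ -1.2500)
q(r) = -1 (q(r) = 2 - 1*3 = 2 - 3 = -1)
n(O) = 1/(-5/4 + O) (n(O) = 1/(O - 5/4) = 1/(-5/4 + O))
v(f) = -1
I(P, T) = -1 + P + T (I(P, T) = (P + T) - 1 = -1 + P + T)
1/(I(-330, -2096) + H(2802, 1897)) = 1/((-1 - 330 - 2096) - 1411) = 1/(-2427 - 1411) = 1/(-3838) = -1/3838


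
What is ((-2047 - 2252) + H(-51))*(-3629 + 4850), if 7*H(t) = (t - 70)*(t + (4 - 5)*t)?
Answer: -5249079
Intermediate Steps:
H(t) = 0 (H(t) = ((t - 70)*(t + (4 - 5)*t))/7 = ((-70 + t)*(t - t))/7 = ((-70 + t)*0)/7 = (⅐)*0 = 0)
((-2047 - 2252) + H(-51))*(-3629 + 4850) = ((-2047 - 2252) + 0)*(-3629 + 4850) = (-4299 + 0)*1221 = -4299*1221 = -5249079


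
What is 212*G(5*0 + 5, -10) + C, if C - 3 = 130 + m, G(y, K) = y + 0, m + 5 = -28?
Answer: 1160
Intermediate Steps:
m = -33 (m = -5 - 28 = -33)
G(y, K) = y
C = 100 (C = 3 + (130 - 33) = 3 + 97 = 100)
212*G(5*0 + 5, -10) + C = 212*(5*0 + 5) + 100 = 212*(0 + 5) + 100 = 212*5 + 100 = 1060 + 100 = 1160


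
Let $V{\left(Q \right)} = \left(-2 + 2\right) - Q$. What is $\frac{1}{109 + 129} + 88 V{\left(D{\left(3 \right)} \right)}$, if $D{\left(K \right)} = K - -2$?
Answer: $- \frac{104719}{238} \approx -440.0$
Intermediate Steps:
$D{\left(K \right)} = 2 + K$ ($D{\left(K \right)} = K + 2 = 2 + K$)
$V{\left(Q \right)} = - Q$ ($V{\left(Q \right)} = 0 - Q = - Q$)
$\frac{1}{109 + 129} + 88 V{\left(D{\left(3 \right)} \right)} = \frac{1}{109 + 129} + 88 \left(- (2 + 3)\right) = \frac{1}{238} + 88 \left(\left(-1\right) 5\right) = \frac{1}{238} + 88 \left(-5\right) = \frac{1}{238} - 440 = - \frac{104719}{238}$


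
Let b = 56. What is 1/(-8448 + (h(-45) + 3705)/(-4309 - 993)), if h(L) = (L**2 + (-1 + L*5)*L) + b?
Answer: -2651/22403626 ≈ -0.00011833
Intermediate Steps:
h(L) = 56 + L**2 + L*(-1 + 5*L) (h(L) = (L**2 + (-1 + L*5)*L) + 56 = (L**2 + (-1 + 5*L)*L) + 56 = (L**2 + L*(-1 + 5*L)) + 56 = 56 + L**2 + L*(-1 + 5*L))
1/(-8448 + (h(-45) + 3705)/(-4309 - 993)) = 1/(-8448 + ((56 - 1*(-45) + 6*(-45)**2) + 3705)/(-4309 - 993)) = 1/(-8448 + ((56 + 45 + 6*2025) + 3705)/(-5302)) = 1/(-8448 + ((56 + 45 + 12150) + 3705)*(-1/5302)) = 1/(-8448 + (12251 + 3705)*(-1/5302)) = 1/(-8448 + 15956*(-1/5302)) = 1/(-8448 - 7978/2651) = 1/(-22403626/2651) = -2651/22403626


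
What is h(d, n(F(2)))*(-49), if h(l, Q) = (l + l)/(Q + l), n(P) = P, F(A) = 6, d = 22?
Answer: -77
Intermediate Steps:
h(l, Q) = 2*l/(Q + l) (h(l, Q) = (2*l)/(Q + l) = 2*l/(Q + l))
h(d, n(F(2)))*(-49) = (2*22/(6 + 22))*(-49) = (2*22/28)*(-49) = (2*22*(1/28))*(-49) = (11/7)*(-49) = -77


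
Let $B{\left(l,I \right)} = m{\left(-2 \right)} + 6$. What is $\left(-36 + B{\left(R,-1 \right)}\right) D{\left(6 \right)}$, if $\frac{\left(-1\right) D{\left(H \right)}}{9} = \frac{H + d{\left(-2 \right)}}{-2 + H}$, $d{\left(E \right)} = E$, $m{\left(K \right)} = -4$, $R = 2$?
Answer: $306$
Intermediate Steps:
$D{\left(H \right)} = -9$ ($D{\left(H \right)} = - 9 \frac{H - 2}{-2 + H} = - 9 \frac{-2 + H}{-2 + H} = \left(-9\right) 1 = -9$)
$B{\left(l,I \right)} = 2$ ($B{\left(l,I \right)} = -4 + 6 = 2$)
$\left(-36 + B{\left(R,-1 \right)}\right) D{\left(6 \right)} = \left(-36 + 2\right) \left(-9\right) = \left(-34\right) \left(-9\right) = 306$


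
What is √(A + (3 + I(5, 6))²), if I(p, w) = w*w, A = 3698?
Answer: √5219 ≈ 72.243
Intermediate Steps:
I(p, w) = w²
√(A + (3 + I(5, 6))²) = √(3698 + (3 + 6²)²) = √(3698 + (3 + 36)²) = √(3698 + 39²) = √(3698 + 1521) = √5219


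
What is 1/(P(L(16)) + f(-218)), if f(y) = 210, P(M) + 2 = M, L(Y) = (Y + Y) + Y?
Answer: 1/256 ≈ 0.0039063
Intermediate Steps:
L(Y) = 3*Y (L(Y) = 2*Y + Y = 3*Y)
P(M) = -2 + M
1/(P(L(16)) + f(-218)) = 1/((-2 + 3*16) + 210) = 1/((-2 + 48) + 210) = 1/(46 + 210) = 1/256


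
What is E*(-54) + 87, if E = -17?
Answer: 1005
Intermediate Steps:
E*(-54) + 87 = -17*(-54) + 87 = 918 + 87 = 1005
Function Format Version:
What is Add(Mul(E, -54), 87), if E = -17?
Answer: 1005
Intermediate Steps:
Add(Mul(E, -54), 87) = Add(Mul(-17, -54), 87) = Add(918, 87) = 1005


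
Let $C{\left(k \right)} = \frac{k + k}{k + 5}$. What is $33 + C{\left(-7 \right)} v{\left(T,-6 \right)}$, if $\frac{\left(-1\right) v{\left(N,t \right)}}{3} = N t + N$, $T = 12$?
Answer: $1293$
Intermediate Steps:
$v{\left(N,t \right)} = - 3 N - 3 N t$ ($v{\left(N,t \right)} = - 3 \left(N t + N\right) = - 3 \left(N + N t\right) = - 3 N - 3 N t$)
$C{\left(k \right)} = \frac{2 k}{5 + k}$
$33 + C{\left(-7 \right)} v{\left(T,-6 \right)} = 33 + 2 \left(-7\right) \frac{1}{5 - 7} \left(\left(-3\right) 12 \left(1 - 6\right)\right) = 33 + 2 \left(-7\right) \frac{1}{-2} \left(\left(-3\right) 12 \left(-5\right)\right) = 33 + 2 \left(-7\right) \left(- \frac{1}{2}\right) 180 = 33 + 7 \cdot 180 = 33 + 1260 = 1293$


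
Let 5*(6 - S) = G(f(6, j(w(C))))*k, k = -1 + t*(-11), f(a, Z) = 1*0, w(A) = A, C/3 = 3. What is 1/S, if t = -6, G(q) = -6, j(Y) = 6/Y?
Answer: 1/84 ≈ 0.011905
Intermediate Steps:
C = 9 (C = 3*3 = 9)
f(a, Z) = 0
k = 65 (k = -1 - 6*(-11) = -1 + 66 = 65)
S = 84 (S = 6 - (-6)*65/5 = 6 - ⅕*(-390) = 6 + 78 = 84)
1/S = 1/84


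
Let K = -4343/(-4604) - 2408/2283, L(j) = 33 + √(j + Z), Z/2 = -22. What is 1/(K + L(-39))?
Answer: 3633517702944276/128670970827924241 - 110479691508624*I*√83/128670970827924241 ≈ 0.028239 - 0.0078224*I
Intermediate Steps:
Z = -44 (Z = 2*(-22) = -44)
L(j) = 33 + √(-44 + j) (L(j) = 33 + √(j - 44) = 33 + √(-44 + j))
K = -1171363/10510932 (K = -4343*(-1/4604) - 2408*1/2283 = 4343/4604 - 2408/2283 = -1171363/10510932 ≈ -0.11144)
1/(K + L(-39)) = 1/(-1171363/10510932 + (33 + √(-44 - 39))) = 1/(-1171363/10510932 + (33 + √(-83))) = 1/(-1171363/10510932 + (33 + I*√83)) = 1/(345689393/10510932 + I*√83)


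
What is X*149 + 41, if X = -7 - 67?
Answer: -10985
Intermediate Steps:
X = -74
X*149 + 41 = -74*149 + 41 = -11026 + 41 = -10985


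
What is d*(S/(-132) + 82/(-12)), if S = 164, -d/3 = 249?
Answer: 132717/22 ≈ 6032.6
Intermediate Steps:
d = -747 (d = -3*249 = -747)
d*(S/(-132) + 82/(-12)) = -747*(164/(-132) + 82/(-12)) = -747*(164*(-1/132) + 82*(-1/12)) = -747*(-41/33 - 41/6) = -747*(-533/66) = 132717/22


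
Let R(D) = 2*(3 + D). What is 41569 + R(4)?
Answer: 41583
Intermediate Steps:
R(D) = 6 + 2*D
41569 + R(4) = 41569 + (6 + 2*4) = 41569 + (6 + 8) = 41569 + 14 = 41583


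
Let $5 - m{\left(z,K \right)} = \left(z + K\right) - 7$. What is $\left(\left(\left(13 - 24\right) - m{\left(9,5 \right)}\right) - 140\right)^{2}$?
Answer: $22201$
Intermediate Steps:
$m{\left(z,K \right)} = 12 - K - z$ ($m{\left(z,K \right)} = 5 - \left(\left(z + K\right) - 7\right) = 5 - \left(\left(K + z\right) - 7\right) = 5 - \left(-7 + K + z\right) = 12 - K - z$)
$\left(\left(\left(13 - 24\right) - m{\left(9,5 \right)}\right) - 140\right)^{2} = \left(\left(\left(13 - 24\right) - \left(12 - 5 - 9\right)\right) - 140\right)^{2} = \left(\left(-11 - -2\right) - 140\right)^{2} = \left(\left(-11 + 2\right) - 140\right)^{2} = \left(-9 - 140\right)^{2} = \left(-149\right)^{2} = 22201$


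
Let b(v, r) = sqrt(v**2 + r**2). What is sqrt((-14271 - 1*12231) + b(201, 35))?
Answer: sqrt(-26502 + sqrt(41626)) ≈ 162.17*I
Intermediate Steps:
b(v, r) = sqrt(r**2 + v**2)
sqrt((-14271 - 1*12231) + b(201, 35)) = sqrt((-14271 - 1*12231) + sqrt(35**2 + 201**2)) = sqrt((-14271 - 12231) + sqrt(1225 + 40401)) = sqrt(-26502 + sqrt(41626))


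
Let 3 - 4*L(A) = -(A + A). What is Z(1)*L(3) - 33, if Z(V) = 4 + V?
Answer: -87/4 ≈ -21.750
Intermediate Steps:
L(A) = 3/4 + A/2 (L(A) = 3/4 - (-1)*(A + A)/4 = 3/4 - (-1)*2*A/4 = 3/4 - (-1)*A/2 = 3/4 + A/2)
Z(1)*L(3) - 33 = (4 + 1)*(3/4 + (1/2)*3) - 33 = 5*(3/4 + 3/2) - 33 = 5*(9/4) - 33 = 45/4 - 33 = -87/4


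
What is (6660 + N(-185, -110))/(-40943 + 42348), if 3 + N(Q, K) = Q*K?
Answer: 27007/1405 ≈ 19.222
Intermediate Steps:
N(Q, K) = -3 + K*Q (N(Q, K) = -3 + Q*K = -3 + K*Q)
(6660 + N(-185, -110))/(-40943 + 42348) = (6660 + (-3 - 110*(-185)))/(-40943 + 42348) = (6660 + (-3 + 20350))/1405 = (6660 + 20347)*(1/1405) = 27007*(1/1405) = 27007/1405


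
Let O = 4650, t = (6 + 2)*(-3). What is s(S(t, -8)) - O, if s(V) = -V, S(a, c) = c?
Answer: -4642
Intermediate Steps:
t = -24 (t = 8*(-3) = -24)
s(S(t, -8)) - O = -1*(-8) - 1*4650 = 8 - 4650 = -4642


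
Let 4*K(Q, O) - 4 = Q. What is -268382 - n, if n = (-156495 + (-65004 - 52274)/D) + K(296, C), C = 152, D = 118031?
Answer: -13214869544/118031 ≈ -1.1196e+5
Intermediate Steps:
K(Q, O) = 1 + Q/4
n = -18462526298/118031 (n = (-156495 + (-65004 - 52274)/118031) + (1 + (1/4)*296) = (-156495 - 117278*1/118031) + (1 + 74) = (-156495 - 117278/118031) + 75 = -18471378623/118031 + 75 = -18462526298/118031 ≈ -1.5642e+5)
-268382 - n = -268382 - 1*(-18462526298/118031) = -268382 + 18462526298/118031 = -13214869544/118031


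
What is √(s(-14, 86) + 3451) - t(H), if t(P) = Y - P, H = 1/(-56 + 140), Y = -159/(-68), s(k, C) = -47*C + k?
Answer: -1661/714 + 11*I*√5 ≈ -2.3263 + 24.597*I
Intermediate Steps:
s(k, C) = k - 47*C
Y = 159/68 (Y = -159*(-1/68) = 159/68 ≈ 2.3382)
H = 1/84 ≈ 0.011905
t(P) = 159/68 - P
√(s(-14, 86) + 3451) - t(H) = √((-14 - 47*86) + 3451) - (159/68 - 1*1/84) = √((-14 - 4042) + 3451) - (159/68 - 1/84) = √(-4056 + 3451) - 1*1661/714 = √(-605) - 1661/714 = 11*I*√5 - 1661/714 = -1661/714 + 11*I*√5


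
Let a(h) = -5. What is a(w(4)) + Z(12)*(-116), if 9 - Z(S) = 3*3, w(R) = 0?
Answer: -5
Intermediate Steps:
Z(S) = 0 (Z(S) = 9 - 3*3 = 9 - 1*9 = 9 - 9 = 0)
a(w(4)) + Z(12)*(-116) = -5 + 0*(-116) = -5 + 0 = -5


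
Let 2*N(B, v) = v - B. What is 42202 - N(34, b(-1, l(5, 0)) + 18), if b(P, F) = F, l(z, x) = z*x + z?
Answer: 84415/2 ≈ 42208.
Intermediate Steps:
l(z, x) = z + x*z (l(z, x) = x*z + z = z + x*z)
N(B, v) = v/2 - B/2 (N(B, v) = (v - B)/2 = v/2 - B/2)
42202 - N(34, b(-1, l(5, 0)) + 18) = 42202 - ((5*(1 + 0) + 18)/2 - 1/2*34) = 42202 - ((5*1 + 18)/2 - 17) = 42202 - ((5 + 18)/2 - 17) = 42202 - ((1/2)*23 - 17) = 42202 - (23/2 - 17) = 42202 - 1*(-11/2) = 42202 + 11/2 = 84415/2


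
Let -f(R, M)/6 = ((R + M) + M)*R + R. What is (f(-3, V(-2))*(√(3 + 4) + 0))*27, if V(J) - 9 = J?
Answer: 5832*√7 ≈ 15430.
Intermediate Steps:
V(J) = 9 + J
f(R, M) = -6*R - 6*R*(R + 2*M) (f(R, M) = -6*(((R + M) + M)*R + R) = -6*(((M + R) + M)*R + R) = -6*((R + 2*M)*R + R) = -6*(R*(R + 2*M) + R) = -6*(R + R*(R + 2*M)) = -6*R - 6*R*(R + 2*M))
(f(-3, V(-2))*(√(3 + 4) + 0))*27 = ((-6*(-3)*(1 - 3 + 2*(9 - 2)))*(√(3 + 4) + 0))*27 = ((-6*(-3)*(1 - 3 + 2*7))*(√7 + 0))*27 = ((-6*(-3)*(1 - 3 + 14))*√7)*27 = ((-6*(-3)*12)*√7)*27 = (216*√7)*27 = 5832*√7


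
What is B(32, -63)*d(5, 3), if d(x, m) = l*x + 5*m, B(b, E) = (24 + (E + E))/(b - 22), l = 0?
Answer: -153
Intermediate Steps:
B(b, E) = (24 + 2*E)/(-22 + b)
d(x, m) = 5*m (d(x, m) = 0*x + 5*m = 0 + 5*m = 5*m)
B(32, -63)*d(5, 3) = (2*(12 - 63)/(-22 + 32))*(5*3) = (2*(-51)/10)*15 = (2*(1/10)*(-51))*15 = -51/5*15 = -153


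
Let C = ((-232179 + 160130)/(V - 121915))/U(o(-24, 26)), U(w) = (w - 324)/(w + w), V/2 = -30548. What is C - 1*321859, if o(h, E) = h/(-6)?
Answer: -21616051101/67160 ≈ -3.2186e+5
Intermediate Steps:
V = -61096 (V = 2*(-30548) = -61096)
o(h, E) = -h/6 (o(h, E) = h*(-⅙) = -h/6)
U(w) = (-324 + w)/(2*w) (U(w) = (-324 + w)/((2*w)) = (-324 + w)*(1/(2*w)) = (-324 + w)/(2*w))
C = -661/67160 (C = ((-232179 + 160130)/(-61096 - 121915))/(((-324 - ⅙*(-24))/(2*((-⅙*(-24)))))) = (-72049/(-183011))/(((½)*(-324 + 4)/4)) = (-72049*(-1/183011))/(((½)*(¼)*(-320))) = (661/1679)/(-40) = (661/1679)*(-1/40) = -661/67160 ≈ -0.0098422)
C - 1*321859 = -661/67160 - 1*321859 = -661/67160 - 321859 = -21616051101/67160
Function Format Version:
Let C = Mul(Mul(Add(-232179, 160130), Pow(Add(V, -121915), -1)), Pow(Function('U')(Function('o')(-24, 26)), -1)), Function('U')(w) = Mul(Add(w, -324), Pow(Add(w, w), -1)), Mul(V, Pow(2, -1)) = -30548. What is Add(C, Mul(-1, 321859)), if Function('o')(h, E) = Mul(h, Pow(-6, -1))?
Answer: Rational(-21616051101, 67160) ≈ -3.2186e+5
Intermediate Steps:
V = -61096 (V = Mul(2, -30548) = -61096)
Function('o')(h, E) = Mul(Rational(-1, 6), h) (Function('o')(h, E) = Mul(h, Rational(-1, 6)) = Mul(Rational(-1, 6), h))
Function('U')(w) = Mul(Rational(1, 2), Pow(w, -1), Add(-324, w)) (Function('U')(w) = Mul(Add(-324, w), Pow(Mul(2, w), -1)) = Mul(Add(-324, w), Mul(Rational(1, 2), Pow(w, -1))) = Mul(Rational(1, 2), Pow(w, -1), Add(-324, w)))
C = Rational(-661, 67160) (C = Mul(Mul(Add(-232179, 160130), Pow(Add(-61096, -121915), -1)), Pow(Mul(Rational(1, 2), Pow(Mul(Rational(-1, 6), -24), -1), Add(-324, Mul(Rational(-1, 6), -24))), -1)) = Mul(Mul(-72049, Pow(-183011, -1)), Pow(Mul(Rational(1, 2), Pow(4, -1), Add(-324, 4)), -1)) = Mul(Mul(-72049, Rational(-1, 183011)), Pow(Mul(Rational(1, 2), Rational(1, 4), -320), -1)) = Mul(Rational(661, 1679), Pow(-40, -1)) = Mul(Rational(661, 1679), Rational(-1, 40)) = Rational(-661, 67160) ≈ -0.0098422)
Add(C, Mul(-1, 321859)) = Add(Rational(-661, 67160), Mul(-1, 321859)) = Add(Rational(-661, 67160), -321859) = Rational(-21616051101, 67160)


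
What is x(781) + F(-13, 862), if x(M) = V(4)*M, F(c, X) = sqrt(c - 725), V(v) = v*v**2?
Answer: 49984 + 3*I*sqrt(82) ≈ 49984.0 + 27.166*I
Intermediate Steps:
V(v) = v**3
F(c, X) = sqrt(-725 + c)
x(M) = 64*M (x(M) = 4**3*M = 64*M)
x(781) + F(-13, 862) = 64*781 + sqrt(-725 - 13) = 49984 + sqrt(-738) = 49984 + 3*I*sqrt(82)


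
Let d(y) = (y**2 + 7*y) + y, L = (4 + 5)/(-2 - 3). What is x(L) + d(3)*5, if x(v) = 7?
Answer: 172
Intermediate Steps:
L = -9/5 (L = 9/(-5) = 9*(-1/5) = -9/5 ≈ -1.8000)
d(y) = y**2 + 8*y
x(L) + d(3)*5 = 7 + (3*(8 + 3))*5 = 7 + (3*11)*5 = 7 + 33*5 = 7 + 165 = 172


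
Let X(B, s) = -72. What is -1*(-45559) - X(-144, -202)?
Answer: 45631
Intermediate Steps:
-1*(-45559) - X(-144, -202) = -1*(-45559) - 1*(-72) = 45559 + 72 = 45631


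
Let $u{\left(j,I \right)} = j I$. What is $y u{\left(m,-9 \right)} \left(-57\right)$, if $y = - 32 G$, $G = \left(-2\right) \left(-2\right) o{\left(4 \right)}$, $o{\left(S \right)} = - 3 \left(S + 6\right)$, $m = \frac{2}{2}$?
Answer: $1969920$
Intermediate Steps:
$m = 1$ ($m = 2 \cdot \frac{1}{2} = 1$)
$o{\left(S \right)} = -18 - 3 S$ ($o{\left(S \right)} = - 3 \left(6 + S\right) = -18 - 3 S$)
$G = -120$ ($G = \left(-2\right) \left(-2\right) \left(-18 - 12\right) = 4 \left(-18 - 12\right) = 4 \left(-30\right) = -120$)
$u{\left(j,I \right)} = I j$
$y = 3840$ ($y = \left(-32\right) \left(-120\right) = 3840$)
$y u{\left(m,-9 \right)} \left(-57\right) = 3840 \left(\left(-9\right) 1\right) \left(-57\right) = 3840 \left(-9\right) \left(-57\right) = \left(-34560\right) \left(-57\right) = 1969920$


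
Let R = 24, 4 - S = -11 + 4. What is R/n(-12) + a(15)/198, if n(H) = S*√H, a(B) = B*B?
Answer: 25/22 - 4*I*√3/11 ≈ 1.1364 - 0.62984*I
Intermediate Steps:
S = 11 (S = 4 - (-11 + 4) = 4 - 1*(-7) = 4 + 7 = 11)
a(B) = B²
n(H) = 11*√H
R/n(-12) + a(15)/198 = 24/((11*√(-12))) + 15²/198 = 24/((11*(2*I*√3))) + 225*(1/198) = 24/((22*I*√3)) + 25/22 = 24*(-I*√3/66) + 25/22 = -4*I*√3/11 + 25/22 = 25/22 - 4*I*√3/11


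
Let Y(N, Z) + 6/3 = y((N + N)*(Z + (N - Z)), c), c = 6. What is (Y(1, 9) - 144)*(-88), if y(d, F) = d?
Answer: 12672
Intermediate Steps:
Y(N, Z) = -2 + 2*N² (Y(N, Z) = -2 + (N + N)*(Z + (N - Z)) = -2 + (2*N)*N = -2 + 2*N²)
(Y(1, 9) - 144)*(-88) = ((-2 + 2*1²) - 144)*(-88) = ((-2 + 2*1) - 144)*(-88) = ((-2 + 2) - 144)*(-88) = (0 - 144)*(-88) = -144*(-88) = 12672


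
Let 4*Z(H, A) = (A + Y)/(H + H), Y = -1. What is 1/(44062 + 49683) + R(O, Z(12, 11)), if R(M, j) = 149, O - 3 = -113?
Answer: 13968006/93745 ≈ 149.00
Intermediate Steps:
Z(H, A) = (-1 + A)/(8*H) (Z(H, A) = ((A - 1)/(H + H))/4 = ((-1 + A)/((2*H)))/4 = ((-1 + A)*(1/(2*H)))/4 = ((-1 + A)/(2*H))/4 = (-1 + A)/(8*H))
O = -110 (O = 3 - 113 = -110)
1/(44062 + 49683) + R(O, Z(12, 11)) = 1/(44062 + 49683) + 149 = 1/93745 + 149 = 13968006/93745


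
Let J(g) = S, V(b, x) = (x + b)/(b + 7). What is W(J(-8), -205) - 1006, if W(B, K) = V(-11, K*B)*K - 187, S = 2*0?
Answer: -7027/4 ≈ -1756.8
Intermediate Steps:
V(b, x) = (b + x)/(7 + b)
S = 0
J(g) = 0
W(B, K) = -187 + K*(11/4 - B*K/4) (W(B, K) = ((-11 + K*B)/(7 - 11))*K - 187 = ((-11 + B*K)/(-4))*K - 187 = (-(-11 + B*K)/4)*K - 187 = (11/4 - B*K/4)*K - 187 = K*(11/4 - B*K/4) - 187 = -187 + K*(11/4 - B*K/4))
W(J(-8), -205) - 1006 = (-187 + (¼)*(-205)*(11 - 1*0*(-205))) - 1006 = (-187 + (¼)*(-205)*(11 + 0)) - 1006 = (-187 + (¼)*(-205)*11) - 1006 = (-187 - 2255/4) - 1006 = -3003/4 - 1006 = -7027/4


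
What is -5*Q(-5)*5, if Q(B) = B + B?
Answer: 250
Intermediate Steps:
Q(B) = 2*B
-5*Q(-5)*5 = -10*(-5)*5 = -5*(-10)*5 = 50*5 = 250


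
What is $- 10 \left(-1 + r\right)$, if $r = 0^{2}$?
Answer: $10$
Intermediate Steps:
$r = 0$
$- 10 \left(-1 + r\right) = - 10 \left(-1 + 0\right) = \left(-10\right) \left(-1\right) = 10$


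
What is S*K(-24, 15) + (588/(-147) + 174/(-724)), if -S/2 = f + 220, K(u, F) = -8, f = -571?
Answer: -2034527/362 ≈ -5620.2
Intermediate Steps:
S = 702 (S = -2*(-571 + 220) = -2*(-351) = 702)
S*K(-24, 15) + (588/(-147) + 174/(-724)) = 702*(-8) + (588/(-147) + 174/(-724)) = -5616 + (588*(-1/147) + 174*(-1/724)) = -5616 + (-4 - 87/362) = -5616 - 1535/362 = -2034527/362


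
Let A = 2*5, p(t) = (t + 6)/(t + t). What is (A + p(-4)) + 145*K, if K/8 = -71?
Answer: -329401/4 ≈ -82350.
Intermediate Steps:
K = -568 (K = 8*(-71) = -568)
p(t) = (6 + t)/(2*t) (p(t) = (6 + t)/((2*t)) = (6 + t)*(1/(2*t)) = (6 + t)/(2*t))
A = 10
(A + p(-4)) + 145*K = (10 + (½)*(6 - 4)/(-4)) + 145*(-568) = (10 + (½)*(-¼)*2) - 82360 = (10 - ¼) - 82360 = 39/4 - 82360 = -329401/4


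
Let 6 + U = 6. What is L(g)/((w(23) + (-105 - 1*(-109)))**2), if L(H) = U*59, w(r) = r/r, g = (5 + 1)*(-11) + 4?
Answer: 0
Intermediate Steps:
U = 0 (U = -6 + 6 = 0)
g = -62 (g = 6*(-11) + 4 = -66 + 4 = -62)
w(r) = 1
L(H) = 0 (L(H) = 0*59 = 0)
L(g)/((w(23) + (-105 - 1*(-109)))**2) = 0/((1 + (-105 - 1*(-109)))**2) = 0/((1 + (-105 + 109))**2) = 0/((1 + 4)**2) = 0/(5**2) = 0/25 = 0*(1/25) = 0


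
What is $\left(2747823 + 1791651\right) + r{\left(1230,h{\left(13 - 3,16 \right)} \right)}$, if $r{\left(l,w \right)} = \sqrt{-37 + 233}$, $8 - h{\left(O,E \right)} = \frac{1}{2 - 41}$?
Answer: $4539488$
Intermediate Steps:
$h{\left(O,E \right)} = \frac{313}{39}$ ($h{\left(O,E \right)} = 8 - \frac{1}{2 - 41} = 8 - \frac{1}{-39} = 8 - - \frac{1}{39} = 8 + \frac{1}{39} = \frac{313}{39}$)
$r{\left(l,w \right)} = 14$ ($r{\left(l,w \right)} = \sqrt{196} = 14$)
$\left(2747823 + 1791651\right) + r{\left(1230,h{\left(13 - 3,16 \right)} \right)} = \left(2747823 + 1791651\right) + 14 = 4539474 + 14 = 4539488$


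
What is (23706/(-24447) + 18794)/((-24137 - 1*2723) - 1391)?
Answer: -153144404/230217399 ≈ -0.66522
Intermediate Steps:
(23706/(-24447) + 18794)/((-24137 - 1*2723) - 1391) = (23706*(-1/24447) + 18794)/((-24137 - 2723) - 1391) = (-7902/8149 + 18794)/(-26860 - 1391) = (153144404/8149)/(-28251) = (153144404/8149)*(-1/28251) = -153144404/230217399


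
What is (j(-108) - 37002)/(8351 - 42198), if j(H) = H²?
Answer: 25338/33847 ≈ 0.74860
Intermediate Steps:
(j(-108) - 37002)/(8351 - 42198) = ((-108)² - 37002)/(8351 - 42198) = (11664 - 37002)/(-33847) = -25338*(-1/33847) = 25338/33847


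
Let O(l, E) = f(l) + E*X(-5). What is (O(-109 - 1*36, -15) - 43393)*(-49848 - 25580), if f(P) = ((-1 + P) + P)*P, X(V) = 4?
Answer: 94888424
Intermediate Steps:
f(P) = P*(-1 + 2*P) (f(P) = (-1 + 2*P)*P = P*(-1 + 2*P))
O(l, E) = 4*E + l*(-1 + 2*l) (O(l, E) = l*(-1 + 2*l) + E*4 = l*(-1 + 2*l) + 4*E = 4*E + l*(-1 + 2*l))
(O(-109 - 1*36, -15) - 43393)*(-49848 - 25580) = ((4*(-15) + (-109 - 1*36)*(-1 + 2*(-109 - 1*36))) - 43393)*(-49848 - 25580) = ((-60 + (-109 - 36)*(-1 + 2*(-109 - 36))) - 43393)*(-75428) = ((-60 - 145*(-1 + 2*(-145))) - 43393)*(-75428) = ((-60 - 145*(-1 - 290)) - 43393)*(-75428) = ((-60 - 145*(-291)) - 43393)*(-75428) = ((-60 + 42195) - 43393)*(-75428) = (42135 - 43393)*(-75428) = -1258*(-75428) = 94888424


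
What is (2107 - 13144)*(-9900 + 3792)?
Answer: 67413996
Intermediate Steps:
(2107 - 13144)*(-9900 + 3792) = -11037*(-6108) = 67413996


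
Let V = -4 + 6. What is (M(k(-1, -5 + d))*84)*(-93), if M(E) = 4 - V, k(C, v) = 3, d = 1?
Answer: -15624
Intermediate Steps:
V = 2
M(E) = 2 (M(E) = 4 - 1*2 = 4 - 2 = 2)
(M(k(-1, -5 + d))*84)*(-93) = (2*84)*(-93) = 168*(-93) = -15624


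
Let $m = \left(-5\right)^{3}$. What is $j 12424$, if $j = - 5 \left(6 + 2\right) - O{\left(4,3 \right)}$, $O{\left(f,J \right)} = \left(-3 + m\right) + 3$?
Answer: $1056040$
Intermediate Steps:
$m = -125$
$O{\left(f,J \right)} = -125$ ($O{\left(f,J \right)} = \left(-3 - 125\right) + 3 = -128 + 3 = -125$)
$j = 85$ ($j = - 5 \left(6 + 2\right) - -125 = \left(-5\right) 8 + 125 = -40 + 125 = 85$)
$j 12424 = 85 \cdot 12424 = 1056040$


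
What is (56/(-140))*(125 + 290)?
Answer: -166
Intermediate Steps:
(56/(-140))*(125 + 290) = (56*(-1/140))*415 = -⅖*415 = -166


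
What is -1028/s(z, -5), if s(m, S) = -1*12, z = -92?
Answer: 257/3 ≈ 85.667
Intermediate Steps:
s(m, S) = -12
-1028/s(z, -5) = -1028/(-12) = -1028*(-1/12) = 257/3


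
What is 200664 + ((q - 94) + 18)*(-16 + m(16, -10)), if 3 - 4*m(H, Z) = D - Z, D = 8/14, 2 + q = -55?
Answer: 812175/4 ≈ 2.0304e+5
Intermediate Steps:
q = -57 (q = -2 - 55 = -57)
D = 4/7 (D = 8*(1/14) = 4/7 ≈ 0.57143)
m(H, Z) = 17/28 + Z/4 (m(H, Z) = 3/4 - (4/7 - Z)/4 = 3/4 + (-1/7 + Z/4) = 17/28 + Z/4)
200664 + ((q - 94) + 18)*(-16 + m(16, -10)) = 200664 + ((-57 - 94) + 18)*(-16 + (17/28 + (1/4)*(-10))) = 200664 + (-151 + 18)*(-16 + (17/28 - 5/2)) = 200664 - 133*(-16 - 53/28) = 200664 - 133*(-501/28) = 200664 + 9519/4 = 812175/4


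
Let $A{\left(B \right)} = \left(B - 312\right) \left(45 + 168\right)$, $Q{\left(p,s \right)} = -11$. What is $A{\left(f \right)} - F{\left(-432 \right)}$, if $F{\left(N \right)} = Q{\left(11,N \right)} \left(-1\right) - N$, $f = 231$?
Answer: $-17696$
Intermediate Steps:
$A{\left(B \right)} = -66456 + 213 B$ ($A{\left(B \right)} = \left(-312 + B\right) 213 = -66456 + 213 B$)
$F{\left(N \right)} = 11 - N$ ($F{\left(N \right)} = \left(-11\right) \left(-1\right) - N = 11 - N$)
$A{\left(f \right)} - F{\left(-432 \right)} = \left(-66456 + 213 \cdot 231\right) - \left(11 - -432\right) = \left(-66456 + 49203\right) - \left(11 + 432\right) = -17253 - 443 = -17696$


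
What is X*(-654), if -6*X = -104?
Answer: -11336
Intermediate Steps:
X = 52/3 (X = -⅙*(-104) = 52/3 ≈ 17.333)
X*(-654) = (52/3)*(-654) = -11336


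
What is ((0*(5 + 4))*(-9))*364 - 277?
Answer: -277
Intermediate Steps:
((0*(5 + 4))*(-9))*364 - 277 = ((0*9)*(-9))*364 - 277 = (0*(-9))*364 - 277 = 0*364 - 277 = 0 - 277 = -277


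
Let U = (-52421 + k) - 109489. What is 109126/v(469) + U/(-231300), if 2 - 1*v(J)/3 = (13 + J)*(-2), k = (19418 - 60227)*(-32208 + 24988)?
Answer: -4600886117/3723930 ≈ -1235.5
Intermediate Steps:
k = 294640980 (k = -40809*(-7220) = 294640980)
v(J) = 84 + 6*J (v(J) = 6 - 3*(13 + J)*(-2) = 6 - 3*(-26 - 2*J) = 6 + (78 + 6*J) = 84 + 6*J)
U = 294479070 (U = (-52421 + 294640980) - 109489 = 294588559 - 109489 = 294479070)
109126/v(469) + U/(-231300) = 109126/(84 + 6*469) + 294479070/(-231300) = 109126/(84 + 2814) + 294479070*(-1/231300) = 109126/2898 - 9815969/7710 = 109126*(1/2898) - 9815969/7710 = 54563/1449 - 9815969/7710 = -4600886117/3723930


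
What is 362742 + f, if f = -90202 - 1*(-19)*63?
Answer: 273737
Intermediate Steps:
f = -89005 (f = -90202 - (-19)*63 = -90202 - 1*(-1197) = -90202 + 1197 = -89005)
362742 + f = 362742 - 89005 = 273737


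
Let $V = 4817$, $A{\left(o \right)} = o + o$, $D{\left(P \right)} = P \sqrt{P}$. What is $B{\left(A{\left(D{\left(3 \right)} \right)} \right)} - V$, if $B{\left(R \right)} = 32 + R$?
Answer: $-4785 + 6 \sqrt{3} \approx -4774.6$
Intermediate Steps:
$D{\left(P \right)} = P^{\frac{3}{2}}$
$A{\left(o \right)} = 2 o$
$B{\left(A{\left(D{\left(3 \right)} \right)} \right)} - V = \left(32 + 2 \cdot 3^{\frac{3}{2}}\right) - 4817 = \left(32 + 2 \cdot 3 \sqrt{3}\right) - 4817 = \left(32 + 6 \sqrt{3}\right) - 4817 = -4785 + 6 \sqrt{3}$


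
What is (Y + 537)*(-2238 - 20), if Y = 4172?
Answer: -10632922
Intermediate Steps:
(Y + 537)*(-2238 - 20) = (4172 + 537)*(-2238 - 20) = 4709*(-2258) = -10632922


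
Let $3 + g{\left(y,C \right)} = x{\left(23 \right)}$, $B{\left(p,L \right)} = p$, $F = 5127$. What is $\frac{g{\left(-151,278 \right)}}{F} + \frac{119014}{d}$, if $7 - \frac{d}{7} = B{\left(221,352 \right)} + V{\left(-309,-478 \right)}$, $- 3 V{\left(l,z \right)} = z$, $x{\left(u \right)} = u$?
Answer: $- \frac{130742681}{2871120} \approx -45.537$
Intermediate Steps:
$V{\left(l,z \right)} = - \frac{z}{3}$
$g{\left(y,C \right)} = 20$ ($g{\left(y,C \right)} = -3 + 23 = 20$)
$d = - \frac{7840}{3}$ ($d = 49 - 7 \left(221 - - \frac{478}{3}\right) = 49 - 7 \left(221 + \frac{478}{3}\right) = 49 - \frac{7987}{3} = - \frac{7840}{3} \approx -2613.3$)
$\frac{g{\left(-151,278 \right)}}{F} + \frac{119014}{d} = \frac{20}{5127} + \frac{119014}{- \frac{7840}{3}} = 20 \cdot \frac{1}{5127} + 119014 \left(- \frac{3}{7840}\right) = \frac{20}{5127} - \frac{25503}{560} = - \frac{130742681}{2871120}$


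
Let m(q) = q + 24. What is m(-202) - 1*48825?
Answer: -49003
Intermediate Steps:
m(q) = 24 + q
m(-202) - 1*48825 = (24 - 202) - 1*48825 = -178 - 48825 = -49003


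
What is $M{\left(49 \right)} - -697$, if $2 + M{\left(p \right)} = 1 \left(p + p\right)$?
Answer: $793$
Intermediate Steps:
$M{\left(p \right)} = -2 + 2 p$ ($M{\left(p \right)} = -2 + 1 \left(p + p\right) = -2 + 1 \cdot 2 p = -2 + 2 p$)
$M{\left(49 \right)} - -697 = \left(-2 + 2 \cdot 49\right) - -697 = \left(-2 + 98\right) + 697 = 96 + 697 = 793$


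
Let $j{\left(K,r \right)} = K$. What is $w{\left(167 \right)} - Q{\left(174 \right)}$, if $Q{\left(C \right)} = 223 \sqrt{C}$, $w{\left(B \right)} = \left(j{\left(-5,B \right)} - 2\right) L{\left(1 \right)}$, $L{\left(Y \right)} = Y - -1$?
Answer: $-14 - 223 \sqrt{174} \approx -2955.6$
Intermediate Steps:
$L{\left(Y \right)} = 1 + Y$ ($L{\left(Y \right)} = Y + 1 = 1 + Y$)
$w{\left(B \right)} = -14$ ($w{\left(B \right)} = \left(-5 - 2\right) \left(1 + 1\right) = \left(-7\right) 2 = -14$)
$w{\left(167 \right)} - Q{\left(174 \right)} = -14 - 223 \sqrt{174}$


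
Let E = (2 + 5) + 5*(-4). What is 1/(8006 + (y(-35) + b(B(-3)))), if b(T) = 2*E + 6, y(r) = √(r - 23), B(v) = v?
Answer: 3993/31888127 - I*√58/63776254 ≈ 0.00012522 - 1.1941e-7*I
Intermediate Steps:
E = -13 (E = 7 - 20 = -13)
y(r) = √(-23 + r)
b(T) = -20 (b(T) = 2*(-13) + 6 = -26 + 6 = -20)
1/(8006 + (y(-35) + b(B(-3)))) = 1/(8006 + (√(-23 - 35) - 20)) = 1/(8006 + (√(-58) - 20)) = 1/(8006 + (I*√58 - 20)) = 1/(8006 + (-20 + I*√58)) = 1/(7986 + I*√58)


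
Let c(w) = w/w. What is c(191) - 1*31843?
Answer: -31842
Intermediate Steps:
c(w) = 1
c(191) - 1*31843 = 1 - 1*31843 = 1 - 31843 = -31842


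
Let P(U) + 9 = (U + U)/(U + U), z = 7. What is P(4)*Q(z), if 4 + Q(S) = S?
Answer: -24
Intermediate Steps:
P(U) = -8 (P(U) = -9 + (U + U)/(U + U) = -9 + (2*U)/((2*U)) = -9 + (2*U)*(1/(2*U)) = -9 + 1 = -8)
Q(S) = -4 + S
P(4)*Q(z) = -8*(-4 + 7) = -8*3 = -24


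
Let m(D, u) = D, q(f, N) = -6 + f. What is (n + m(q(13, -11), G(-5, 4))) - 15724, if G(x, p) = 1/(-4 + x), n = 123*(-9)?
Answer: -16824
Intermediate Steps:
n = -1107
(n + m(q(13, -11), G(-5, 4))) - 15724 = (-1107 + (-6 + 13)) - 15724 = (-1107 + 7) - 15724 = -1100 - 15724 = -16824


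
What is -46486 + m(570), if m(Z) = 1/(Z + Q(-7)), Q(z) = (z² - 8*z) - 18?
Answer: -30541301/657 ≈ -46486.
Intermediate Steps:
Q(z) = -18 + z² - 8*z
m(Z) = 1/(87 + Z) (m(Z) = 1/(Z + (-18 + (-7)² - 8*(-7))) = 1/(Z + (-18 + 49 + 56)) = 1/(Z + 87) = 1/(87 + Z))
-46486 + m(570) = -46486 + 1/(87 + 570) = -46486 + 1/657 = -30541301/657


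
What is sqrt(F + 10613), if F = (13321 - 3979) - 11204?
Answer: sqrt(8751) ≈ 93.547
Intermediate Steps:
F = -1862 (F = 9342 - 11204 = -1862)
sqrt(F + 10613) = sqrt(-1862 + 10613) = sqrt(8751)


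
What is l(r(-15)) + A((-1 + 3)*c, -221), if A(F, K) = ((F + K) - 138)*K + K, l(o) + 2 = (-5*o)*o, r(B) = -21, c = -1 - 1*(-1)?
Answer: 76911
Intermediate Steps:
c = 0 (c = -1 + 1 = 0)
l(o) = -2 - 5*o**2 (l(o) = -2 + (-5*o)*o = -2 - 5*o**2)
A(F, K) = K + K*(-138 + F + K) (A(F, K) = (-138 + F + K)*K + K = K*(-138 + F + K) + K = K + K*(-138 + F + K))
l(r(-15)) + A((-1 + 3)*c, -221) = (-2 - 5*(-21)**2) - 221*(-137 + (-1 + 3)*0 - 221) = (-2 - 5*441) - 221*(-137 + 2*0 - 221) = (-2 - 2205) - 221*(-137 + 0 - 221) = -2207 - 221*(-358) = -2207 + 79118 = 76911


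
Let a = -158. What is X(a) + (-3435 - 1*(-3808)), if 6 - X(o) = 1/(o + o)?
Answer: 119765/316 ≈ 379.00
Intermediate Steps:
X(o) = 6 - 1/(2*o) (X(o) = 6 - 1/(o + o) = 6 - 1/(2*o))
X(a) + (-3435 - 1*(-3808)) = (6 - ½/(-158)) + (-3435 - 1*(-3808)) = (6 - ½*(-1/158)) + (-3435 + 3808) = (6 + 1/316) + 373 = 1897/316 + 373 = 119765/316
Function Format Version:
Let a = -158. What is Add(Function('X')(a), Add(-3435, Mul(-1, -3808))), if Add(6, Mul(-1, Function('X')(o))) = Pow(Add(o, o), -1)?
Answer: Rational(119765, 316) ≈ 379.00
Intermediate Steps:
Function('X')(o) = Add(6, Mul(Rational(-1, 2), Pow(o, -1))) (Function('X')(o) = Add(6, Mul(-1, Pow(Add(o, o), -1))) = Add(6, Mul(-1, Pow(Mul(2, o), -1))) = Add(6, Mul(-1, Mul(Rational(1, 2), Pow(o, -1)))) = Add(6, Mul(Rational(-1, 2), Pow(o, -1))))
Add(Function('X')(a), Add(-3435, Mul(-1, -3808))) = Add(Add(6, Mul(Rational(-1, 2), Pow(-158, -1))), Add(-3435, Mul(-1, -3808))) = Add(Add(6, Mul(Rational(-1, 2), Rational(-1, 158))), Add(-3435, 3808)) = Add(Add(6, Rational(1, 316)), 373) = Add(Rational(1897, 316), 373) = Rational(119765, 316)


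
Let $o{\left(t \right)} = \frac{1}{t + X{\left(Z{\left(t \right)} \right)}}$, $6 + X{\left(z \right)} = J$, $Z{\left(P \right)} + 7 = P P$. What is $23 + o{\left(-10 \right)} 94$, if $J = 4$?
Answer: $\frac{91}{6} \approx 15.167$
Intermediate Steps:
$Z{\left(P \right)} = -7 + P^{2}$ ($Z{\left(P \right)} = -7 + P P = -7 + P^{2}$)
$X{\left(z \right)} = -2$ ($X{\left(z \right)} = -6 + 4 = -2$)
$o{\left(t \right)} = \frac{1}{-2 + t}$ ($o{\left(t \right)} = \frac{1}{t - 2} = \frac{1}{-2 + t}$)
$23 + o{\left(-10 \right)} 94 = 23 + \frac{1}{-2 - 10} \cdot 94 = 23 + \frac{1}{-12} \cdot 94 = 23 - \frac{47}{6} = \frac{91}{6}$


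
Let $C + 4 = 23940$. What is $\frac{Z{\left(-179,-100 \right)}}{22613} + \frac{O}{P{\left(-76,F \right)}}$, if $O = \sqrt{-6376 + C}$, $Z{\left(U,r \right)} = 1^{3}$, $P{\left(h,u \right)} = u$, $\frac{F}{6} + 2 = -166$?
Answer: $\frac{1}{22613} - \frac{\sqrt{4390}}{504} \approx -0.13142$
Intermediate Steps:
$C = 23936$ ($C = -4 + 23940 = 23936$)
$F = -1008$ ($F = -12 + 6 \left(-166\right) = -12 - 996 = -1008$)
$Z{\left(U,r \right)} = 1$
$O = 2 \sqrt{4390}$ ($O = \sqrt{-6376 + 23936} = \sqrt{17560} = 2 \sqrt{4390} \approx 132.51$)
$\frac{Z{\left(-179,-100 \right)}}{22613} + \frac{O}{P{\left(-76,F \right)}} = 1 \cdot \frac{1}{22613} + \frac{2 \sqrt{4390}}{-1008} = 1 \cdot \frac{1}{22613} + 2 \sqrt{4390} \left(- \frac{1}{1008}\right) = \frac{1}{22613} - \frac{\sqrt{4390}}{504}$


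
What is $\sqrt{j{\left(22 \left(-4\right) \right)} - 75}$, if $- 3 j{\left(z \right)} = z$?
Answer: $\frac{i \sqrt{411}}{3} \approx 6.7577 i$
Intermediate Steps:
$j{\left(z \right)} = - \frac{z}{3}$
$\sqrt{j{\left(22 \left(-4\right) \right)} - 75} = \sqrt{- \frac{22 \left(-4\right)}{3} - 75} = \sqrt{\left(- \frac{1}{3}\right) \left(-88\right) - 75} = \sqrt{\frac{88}{3} - 75} = \sqrt{- \frac{137}{3}} = \frac{i \sqrt{411}}{3}$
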